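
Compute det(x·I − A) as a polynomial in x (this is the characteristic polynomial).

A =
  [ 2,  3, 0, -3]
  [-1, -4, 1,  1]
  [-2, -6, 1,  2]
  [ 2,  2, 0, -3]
x^4 + 4*x^3 + 6*x^2 + 4*x + 1

Expanding det(x·I − A) (e.g. by cofactor expansion or by noting that A is similar to its Jordan form J, which has the same characteristic polynomial as A) gives
  χ_A(x) = x^4 + 4*x^3 + 6*x^2 + 4*x + 1
which factors as (x + 1)^4. The eigenvalues (with algebraic multiplicities) are λ = -1 with multiplicity 4.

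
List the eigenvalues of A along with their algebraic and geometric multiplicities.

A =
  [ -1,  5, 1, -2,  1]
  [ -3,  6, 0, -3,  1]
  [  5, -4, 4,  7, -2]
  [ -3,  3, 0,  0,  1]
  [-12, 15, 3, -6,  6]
λ = 3: alg = 5, geom = 3

Step 1 — factor the characteristic polynomial to read off the algebraic multiplicities:
  χ_A(x) = (x - 3)^5

Step 2 — compute geometric multiplicities via the rank-nullity identity g(λ) = n − rank(A − λI):
  rank(A − (3)·I) = 2, so dim ker(A − (3)·I) = n − 2 = 3

Summary:
  λ = 3: algebraic multiplicity = 5, geometric multiplicity = 3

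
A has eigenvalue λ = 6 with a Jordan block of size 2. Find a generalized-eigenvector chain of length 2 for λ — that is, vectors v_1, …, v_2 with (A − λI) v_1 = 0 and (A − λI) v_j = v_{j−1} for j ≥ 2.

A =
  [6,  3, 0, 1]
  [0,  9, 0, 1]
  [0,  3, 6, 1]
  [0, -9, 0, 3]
A Jordan chain for λ = 6 of length 2:
v_1 = (3, 3, 3, -9)ᵀ
v_2 = (0, 1, 0, 0)ᵀ

Let N = A − (6)·I. We want v_2 with N^2 v_2 = 0 but N^1 v_2 ≠ 0; then v_{j-1} := N · v_j for j = 2, …, 2.

Pick v_2 = (0, 1, 0, 0)ᵀ.
Then v_1 = N · v_2 = (3, 3, 3, -9)ᵀ.

Sanity check: (A − (6)·I) v_1 = (0, 0, 0, 0)ᵀ = 0. ✓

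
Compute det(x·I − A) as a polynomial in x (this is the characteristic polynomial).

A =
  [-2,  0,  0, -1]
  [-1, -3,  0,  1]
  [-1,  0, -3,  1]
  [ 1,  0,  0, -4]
x^4 + 12*x^3 + 54*x^2 + 108*x + 81

Expanding det(x·I − A) (e.g. by cofactor expansion or by noting that A is similar to its Jordan form J, which has the same characteristic polynomial as A) gives
  χ_A(x) = x^4 + 12*x^3 + 54*x^2 + 108*x + 81
which factors as (x + 3)^4. The eigenvalues (with algebraic multiplicities) are λ = -3 with multiplicity 4.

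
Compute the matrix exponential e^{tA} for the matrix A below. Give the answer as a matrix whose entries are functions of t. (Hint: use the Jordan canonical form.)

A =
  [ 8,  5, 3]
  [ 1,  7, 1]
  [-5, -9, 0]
e^{tA} =
  [-t^2*exp(5*t)/2 + 3*t*exp(5*t) + exp(5*t), -t^2*exp(5*t) + 5*t*exp(5*t), -t^2*exp(5*t)/2 + 3*t*exp(5*t)]
  [t*exp(5*t), 2*t*exp(5*t) + exp(5*t), t*exp(5*t)]
  [t^2*exp(5*t)/2 - 5*t*exp(5*t), t^2*exp(5*t) - 9*t*exp(5*t), t^2*exp(5*t)/2 - 5*t*exp(5*t) + exp(5*t)]

Strategy: write A = P · J · P⁻¹ where J is a Jordan canonical form, so e^{tA} = P · e^{tJ} · P⁻¹, and e^{tJ} can be computed block-by-block.

A has Jordan form
J =
  [5, 1, 0]
  [0, 5, 1]
  [0, 0, 5]
(up to reordering of blocks).

Per-block formulas:
  For a 3×3 Jordan block J_3(5): exp(t · J_3(5)) = e^(5t)·(I + t·N + (t^2/2)·N^2), where N is the 3×3 nilpotent shift.

After assembling e^{tJ} and conjugating by P, we get:

e^{tA} =
  [-t^2*exp(5*t)/2 + 3*t*exp(5*t) + exp(5*t), -t^2*exp(5*t) + 5*t*exp(5*t), -t^2*exp(5*t)/2 + 3*t*exp(5*t)]
  [t*exp(5*t), 2*t*exp(5*t) + exp(5*t), t*exp(5*t)]
  [t^2*exp(5*t)/2 - 5*t*exp(5*t), t^2*exp(5*t) - 9*t*exp(5*t), t^2*exp(5*t)/2 - 5*t*exp(5*t) + exp(5*t)]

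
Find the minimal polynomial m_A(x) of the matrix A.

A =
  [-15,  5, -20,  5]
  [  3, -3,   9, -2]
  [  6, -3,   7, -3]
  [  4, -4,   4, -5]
x^4 + 16*x^3 + 90*x^2 + 200*x + 125

The characteristic polynomial is χ_A(x) = (x + 1)*(x + 5)^3, so the eigenvalues are known. The minimal polynomial is
  m_A(x) = Π_λ (x − λ)^{k_λ}
where k_λ is the size of the *largest* Jordan block for λ (equivalently, the smallest k with (A − λI)^k v = 0 for every generalised eigenvector v of λ).

  λ = -5: largest Jordan block has size 3, contributing (x + 5)^3
  λ = -1: largest Jordan block has size 1, contributing (x + 1)

So m_A(x) = (x + 1)*(x + 5)^3 = x^4 + 16*x^3 + 90*x^2 + 200*x + 125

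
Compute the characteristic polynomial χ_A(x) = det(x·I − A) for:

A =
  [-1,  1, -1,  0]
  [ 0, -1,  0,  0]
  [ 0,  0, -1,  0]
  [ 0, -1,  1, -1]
x^4 + 4*x^3 + 6*x^2 + 4*x + 1

Expanding det(x·I − A) (e.g. by cofactor expansion or by noting that A is similar to its Jordan form J, which has the same characteristic polynomial as A) gives
  χ_A(x) = x^4 + 4*x^3 + 6*x^2 + 4*x + 1
which factors as (x + 1)^4. The eigenvalues (with algebraic multiplicities) are λ = -1 with multiplicity 4.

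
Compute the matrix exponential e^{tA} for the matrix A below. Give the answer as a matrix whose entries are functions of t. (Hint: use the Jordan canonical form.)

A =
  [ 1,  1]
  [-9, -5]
e^{tA} =
  [3*t*exp(-2*t) + exp(-2*t), t*exp(-2*t)]
  [-9*t*exp(-2*t), -3*t*exp(-2*t) + exp(-2*t)]

Strategy: write A = P · J · P⁻¹ where J is a Jordan canonical form, so e^{tA} = P · e^{tJ} · P⁻¹, and e^{tJ} can be computed block-by-block.

A has Jordan form
J =
  [-2,  1]
  [ 0, -2]
(up to reordering of blocks).

Per-block formulas:
  For a 2×2 Jordan block J_2(-2): exp(t · J_2(-2)) = e^(-2t)·(I + t·N), where N is the 2×2 nilpotent shift.

After assembling e^{tJ} and conjugating by P, we get:

e^{tA} =
  [3*t*exp(-2*t) + exp(-2*t), t*exp(-2*t)]
  [-9*t*exp(-2*t), -3*t*exp(-2*t) + exp(-2*t)]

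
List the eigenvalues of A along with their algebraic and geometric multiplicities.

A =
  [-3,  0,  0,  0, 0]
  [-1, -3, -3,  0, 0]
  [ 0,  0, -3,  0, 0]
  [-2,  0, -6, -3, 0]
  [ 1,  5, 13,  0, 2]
λ = -3: alg = 4, geom = 3; λ = 2: alg = 1, geom = 1

Step 1 — factor the characteristic polynomial to read off the algebraic multiplicities:
  χ_A(x) = (x - 2)*(x + 3)^4

Step 2 — compute geometric multiplicities via the rank-nullity identity g(λ) = n − rank(A − λI):
  rank(A − (-3)·I) = 2, so dim ker(A − (-3)·I) = n − 2 = 3
  rank(A − (2)·I) = 4, so dim ker(A − (2)·I) = n − 4 = 1

Summary:
  λ = -3: algebraic multiplicity = 4, geometric multiplicity = 3
  λ = 2: algebraic multiplicity = 1, geometric multiplicity = 1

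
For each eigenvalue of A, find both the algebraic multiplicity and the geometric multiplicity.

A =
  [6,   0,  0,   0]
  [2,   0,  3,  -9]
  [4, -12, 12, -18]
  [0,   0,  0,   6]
λ = 6: alg = 4, geom = 3

Step 1 — factor the characteristic polynomial to read off the algebraic multiplicities:
  χ_A(x) = (x - 6)^4

Step 2 — compute geometric multiplicities via the rank-nullity identity g(λ) = n − rank(A − λI):
  rank(A − (6)·I) = 1, so dim ker(A − (6)·I) = n − 1 = 3

Summary:
  λ = 6: algebraic multiplicity = 4, geometric multiplicity = 3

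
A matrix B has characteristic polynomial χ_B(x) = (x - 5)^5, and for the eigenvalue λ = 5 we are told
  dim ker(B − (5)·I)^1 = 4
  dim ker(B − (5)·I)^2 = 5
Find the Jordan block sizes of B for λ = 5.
Block sizes for λ = 5: [2, 1, 1, 1]

From the dimensions of kernels of powers, the number of Jordan blocks of size at least j is d_j − d_{j−1} where d_j = dim ker(N^j) (with d_0 = 0). Computing the differences gives [4, 1].
The number of blocks of size exactly k is (#blocks of size ≥ k) − (#blocks of size ≥ k + 1), so the partition is: 3 block(s) of size 1, 1 block(s) of size 2.
In nonincreasing order the block sizes are [2, 1, 1, 1].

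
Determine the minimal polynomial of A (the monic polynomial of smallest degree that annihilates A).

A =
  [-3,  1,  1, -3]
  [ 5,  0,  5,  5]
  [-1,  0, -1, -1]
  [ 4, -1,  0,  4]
x^3

The characteristic polynomial is χ_A(x) = x^4, so the eigenvalues are known. The minimal polynomial is
  m_A(x) = Π_λ (x − λ)^{k_λ}
where k_λ is the size of the *largest* Jordan block for λ (equivalently, the smallest k with (A − λI)^k v = 0 for every generalised eigenvector v of λ).

  λ = 0: largest Jordan block has size 3, contributing (x − 0)^3

So m_A(x) = x^3 = x^3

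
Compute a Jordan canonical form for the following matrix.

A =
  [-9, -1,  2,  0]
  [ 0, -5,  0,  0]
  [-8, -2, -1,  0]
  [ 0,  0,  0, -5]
J_2(-5) ⊕ J_1(-5) ⊕ J_1(-5)

The characteristic polynomial is
  det(x·I − A) = x^4 + 20*x^3 + 150*x^2 + 500*x + 625 = (x + 5)^4

Eigenvalues and multiplicities (the geometric multiplicity of λ is n − rank(A − λI), which equals the number of Jordan blocks for λ):
  λ = -5: algebraic multiplicity = 4, geometric multiplicity = 3

Determining the block sizes for each eigenvalue:
  λ = -5: 3 blocks summing to 4 forces exactly one block of size 2 and the rest size 1 → block sizes [2, 1, 1]

Assembling the blocks gives a Jordan form
J =
  [-5,  1,  0,  0]
  [ 0, -5,  0,  0]
  [ 0,  0, -5,  0]
  [ 0,  0,  0, -5]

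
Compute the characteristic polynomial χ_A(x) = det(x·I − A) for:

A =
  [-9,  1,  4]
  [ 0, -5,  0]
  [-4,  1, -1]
x^3 + 15*x^2 + 75*x + 125

Expanding det(x·I − A) (e.g. by cofactor expansion or by noting that A is similar to its Jordan form J, which has the same characteristic polynomial as A) gives
  χ_A(x) = x^3 + 15*x^2 + 75*x + 125
which factors as (x + 5)^3. The eigenvalues (with algebraic multiplicities) are λ = -5 with multiplicity 3.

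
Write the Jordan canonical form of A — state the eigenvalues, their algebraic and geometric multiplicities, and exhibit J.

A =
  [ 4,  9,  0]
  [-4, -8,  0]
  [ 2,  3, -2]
J_2(-2) ⊕ J_1(-2)

The characteristic polynomial is
  det(x·I − A) = x^3 + 6*x^2 + 12*x + 8 = (x + 2)^3

Eigenvalues and multiplicities (the geometric multiplicity of λ is n − rank(A − λI), which equals the number of Jordan blocks for λ):
  λ = -2: algebraic multiplicity = 3, geometric multiplicity = 2

Determining the block sizes for each eigenvalue:
  λ = -2: 2 blocks summing to 3 forces exactly one block of size 2 and the rest size 1 → block sizes [2, 1]

Assembling the blocks gives a Jordan form
J =
  [-2,  1,  0]
  [ 0, -2,  0]
  [ 0,  0, -2]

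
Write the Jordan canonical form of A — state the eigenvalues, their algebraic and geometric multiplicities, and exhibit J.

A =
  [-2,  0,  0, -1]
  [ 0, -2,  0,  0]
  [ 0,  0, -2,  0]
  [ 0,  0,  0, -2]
J_2(-2) ⊕ J_1(-2) ⊕ J_1(-2)

The characteristic polynomial is
  det(x·I − A) = x^4 + 8*x^3 + 24*x^2 + 32*x + 16 = (x + 2)^4

Eigenvalues and multiplicities (the geometric multiplicity of λ is n − rank(A − λI), which equals the number of Jordan blocks for λ):
  λ = -2: algebraic multiplicity = 4, geometric multiplicity = 3

Determining the block sizes for each eigenvalue:
  λ = -2: 3 blocks summing to 4 forces exactly one block of size 2 and the rest size 1 → block sizes [2, 1, 1]

Assembling the blocks gives a Jordan form
J =
  [-2,  1,  0,  0]
  [ 0, -2,  0,  0]
  [ 0,  0, -2,  0]
  [ 0,  0,  0, -2]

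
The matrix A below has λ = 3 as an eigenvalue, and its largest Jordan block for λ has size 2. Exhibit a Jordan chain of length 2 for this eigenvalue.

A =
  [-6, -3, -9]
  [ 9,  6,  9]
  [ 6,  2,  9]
A Jordan chain for λ = 3 of length 2:
v_1 = (-9, 9, 6)ᵀ
v_2 = (1, 0, 0)ᵀ

Let N = A − (3)·I. We want v_2 with N^2 v_2 = 0 but N^1 v_2 ≠ 0; then v_{j-1} := N · v_j for j = 2, …, 2.

Pick v_2 = (1, 0, 0)ᵀ.
Then v_1 = N · v_2 = (-9, 9, 6)ᵀ.

Sanity check: (A − (3)·I) v_1 = (0, 0, 0)ᵀ = 0. ✓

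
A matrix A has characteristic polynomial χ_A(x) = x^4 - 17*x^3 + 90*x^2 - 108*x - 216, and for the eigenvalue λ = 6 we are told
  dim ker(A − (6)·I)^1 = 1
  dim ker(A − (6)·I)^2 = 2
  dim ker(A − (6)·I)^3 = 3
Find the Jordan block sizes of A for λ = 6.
Block sizes for λ = 6: [3]

From the dimensions of kernels of powers, the number of Jordan blocks of size at least j is d_j − d_{j−1} where d_j = dim ker(N^j) (with d_0 = 0). Computing the differences gives [1, 1, 1].
The number of blocks of size exactly k is (#blocks of size ≥ k) − (#blocks of size ≥ k + 1), so the partition is: 1 block(s) of size 3.
In nonincreasing order the block sizes are [3].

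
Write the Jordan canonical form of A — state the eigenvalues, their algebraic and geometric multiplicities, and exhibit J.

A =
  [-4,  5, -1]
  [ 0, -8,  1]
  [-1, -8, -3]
J_3(-5)

The characteristic polynomial is
  det(x·I − A) = x^3 + 15*x^2 + 75*x + 125 = (x + 5)^3

Eigenvalues and multiplicities (the geometric multiplicity of λ is n − rank(A − λI), which equals the number of Jordan blocks for λ):
  λ = -5: algebraic multiplicity = 3, geometric multiplicity = 1

Determining the block sizes for each eigenvalue:
  λ = -5: one block (gm = 1), so the single block has size am = 3 → block sizes [3]

Assembling the blocks gives a Jordan form
J =
  [-5,  1,  0]
  [ 0, -5,  1]
  [ 0,  0, -5]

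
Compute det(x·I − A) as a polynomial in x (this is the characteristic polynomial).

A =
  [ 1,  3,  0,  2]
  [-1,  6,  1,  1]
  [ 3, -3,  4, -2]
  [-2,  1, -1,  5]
x^4 - 16*x^3 + 96*x^2 - 256*x + 256

Expanding det(x·I − A) (e.g. by cofactor expansion or by noting that A is similar to its Jordan form J, which has the same characteristic polynomial as A) gives
  χ_A(x) = x^4 - 16*x^3 + 96*x^2 - 256*x + 256
which factors as (x - 4)^4. The eigenvalues (with algebraic multiplicities) are λ = 4 with multiplicity 4.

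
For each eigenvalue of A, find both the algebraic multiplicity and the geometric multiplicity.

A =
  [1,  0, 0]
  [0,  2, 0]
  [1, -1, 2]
λ = 1: alg = 1, geom = 1; λ = 2: alg = 2, geom = 1

Step 1 — factor the characteristic polynomial to read off the algebraic multiplicities:
  χ_A(x) = (x - 2)^2*(x - 1)

Step 2 — compute geometric multiplicities via the rank-nullity identity g(λ) = n − rank(A − λI):
  rank(A − (1)·I) = 2, so dim ker(A − (1)·I) = n − 2 = 1
  rank(A − (2)·I) = 2, so dim ker(A − (2)·I) = n − 2 = 1

Summary:
  λ = 1: algebraic multiplicity = 1, geometric multiplicity = 1
  λ = 2: algebraic multiplicity = 2, geometric multiplicity = 1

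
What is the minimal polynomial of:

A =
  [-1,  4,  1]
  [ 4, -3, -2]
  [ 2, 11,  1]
x^3 + 3*x^2 + 3*x + 1

The characteristic polynomial is χ_A(x) = (x + 1)^3, so the eigenvalues are known. The minimal polynomial is
  m_A(x) = Π_λ (x − λ)^{k_λ}
where k_λ is the size of the *largest* Jordan block for λ (equivalently, the smallest k with (A − λI)^k v = 0 for every generalised eigenvector v of λ).

  λ = -1: largest Jordan block has size 3, contributing (x + 1)^3

So m_A(x) = (x + 1)^3 = x^3 + 3*x^2 + 3*x + 1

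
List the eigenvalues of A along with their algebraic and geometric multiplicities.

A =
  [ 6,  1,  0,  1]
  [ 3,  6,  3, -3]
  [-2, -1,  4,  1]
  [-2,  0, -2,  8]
λ = 6: alg = 4, geom = 2

Step 1 — factor the characteristic polynomial to read off the algebraic multiplicities:
  χ_A(x) = (x - 6)^4

Step 2 — compute geometric multiplicities via the rank-nullity identity g(λ) = n − rank(A − λI):
  rank(A − (6)·I) = 2, so dim ker(A − (6)·I) = n − 2 = 2

Summary:
  λ = 6: algebraic multiplicity = 4, geometric multiplicity = 2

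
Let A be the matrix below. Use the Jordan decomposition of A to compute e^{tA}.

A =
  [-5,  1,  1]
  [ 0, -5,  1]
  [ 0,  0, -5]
e^{tA} =
  [exp(-5*t), t*exp(-5*t), t^2*exp(-5*t)/2 + t*exp(-5*t)]
  [0, exp(-5*t), t*exp(-5*t)]
  [0, 0, exp(-5*t)]

Strategy: write A = P · J · P⁻¹ where J is a Jordan canonical form, so e^{tA} = P · e^{tJ} · P⁻¹, and e^{tJ} can be computed block-by-block.

A has Jordan form
J =
  [-5,  1,  0]
  [ 0, -5,  1]
  [ 0,  0, -5]
(up to reordering of blocks).

Per-block formulas:
  For a 3×3 Jordan block J_3(-5): exp(t · J_3(-5)) = e^(-5t)·(I + t·N + (t^2/2)·N^2), where N is the 3×3 nilpotent shift.

After assembling e^{tJ} and conjugating by P, we get:

e^{tA} =
  [exp(-5*t), t*exp(-5*t), t^2*exp(-5*t)/2 + t*exp(-5*t)]
  [0, exp(-5*t), t*exp(-5*t)]
  [0, 0, exp(-5*t)]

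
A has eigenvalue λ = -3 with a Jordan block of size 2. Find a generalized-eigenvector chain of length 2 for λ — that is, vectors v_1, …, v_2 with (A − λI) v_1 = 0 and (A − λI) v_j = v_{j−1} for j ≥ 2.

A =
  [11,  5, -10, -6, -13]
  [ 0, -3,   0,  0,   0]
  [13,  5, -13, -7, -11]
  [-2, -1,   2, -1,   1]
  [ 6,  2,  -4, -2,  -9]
A Jordan chain for λ = -3 of length 2:
v_1 = (14, 0, 13, -2, 6)ᵀ
v_2 = (1, 0, 0, 0, 0)ᵀ

Let N = A − (-3)·I. We want v_2 with N^2 v_2 = 0 but N^1 v_2 ≠ 0; then v_{j-1} := N · v_j for j = 2, …, 2.

Pick v_2 = (1, 0, 0, 0, 0)ᵀ.
Then v_1 = N · v_2 = (14, 0, 13, -2, 6)ᵀ.

Sanity check: (A − (-3)·I) v_1 = (0, 0, 0, 0, 0)ᵀ = 0. ✓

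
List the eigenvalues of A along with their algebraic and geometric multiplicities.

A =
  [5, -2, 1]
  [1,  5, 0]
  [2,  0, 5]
λ = 5: alg = 3, geom = 1

Step 1 — factor the characteristic polynomial to read off the algebraic multiplicities:
  χ_A(x) = (x - 5)^3

Step 2 — compute geometric multiplicities via the rank-nullity identity g(λ) = n − rank(A − λI):
  rank(A − (5)·I) = 2, so dim ker(A − (5)·I) = n − 2 = 1

Summary:
  λ = 5: algebraic multiplicity = 3, geometric multiplicity = 1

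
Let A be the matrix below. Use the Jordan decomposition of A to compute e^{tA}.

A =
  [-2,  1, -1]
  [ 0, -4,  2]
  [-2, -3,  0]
e^{tA} =
  [t^2*exp(-2*t) + exp(-2*t), t^2*exp(-2*t)/2 + t*exp(-2*t), -t*exp(-2*t)]
  [-2*t^2*exp(-2*t), -t^2*exp(-2*t) - 2*t*exp(-2*t) + exp(-2*t), 2*t*exp(-2*t)]
  [-2*t^2*exp(-2*t) - 2*t*exp(-2*t), -t^2*exp(-2*t) - 3*t*exp(-2*t), 2*t*exp(-2*t) + exp(-2*t)]

Strategy: write A = P · J · P⁻¹ where J is a Jordan canonical form, so e^{tA} = P · e^{tJ} · P⁻¹, and e^{tJ} can be computed block-by-block.

A has Jordan form
J =
  [-2,  1,  0]
  [ 0, -2,  1]
  [ 0,  0, -2]
(up to reordering of blocks).

Per-block formulas:
  For a 3×3 Jordan block J_3(-2): exp(t · J_3(-2)) = e^(-2t)·(I + t·N + (t^2/2)·N^2), where N is the 3×3 nilpotent shift.

After assembling e^{tJ} and conjugating by P, we get:

e^{tA} =
  [t^2*exp(-2*t) + exp(-2*t), t^2*exp(-2*t)/2 + t*exp(-2*t), -t*exp(-2*t)]
  [-2*t^2*exp(-2*t), -t^2*exp(-2*t) - 2*t*exp(-2*t) + exp(-2*t), 2*t*exp(-2*t)]
  [-2*t^2*exp(-2*t) - 2*t*exp(-2*t), -t^2*exp(-2*t) - 3*t*exp(-2*t), 2*t*exp(-2*t) + exp(-2*t)]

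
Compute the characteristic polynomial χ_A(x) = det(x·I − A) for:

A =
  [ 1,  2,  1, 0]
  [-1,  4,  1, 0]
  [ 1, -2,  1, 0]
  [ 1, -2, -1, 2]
x^4 - 8*x^3 + 24*x^2 - 32*x + 16

Expanding det(x·I − A) (e.g. by cofactor expansion or by noting that A is similar to its Jordan form J, which has the same characteristic polynomial as A) gives
  χ_A(x) = x^4 - 8*x^3 + 24*x^2 - 32*x + 16
which factors as (x - 2)^4. The eigenvalues (with algebraic multiplicities) are λ = 2 with multiplicity 4.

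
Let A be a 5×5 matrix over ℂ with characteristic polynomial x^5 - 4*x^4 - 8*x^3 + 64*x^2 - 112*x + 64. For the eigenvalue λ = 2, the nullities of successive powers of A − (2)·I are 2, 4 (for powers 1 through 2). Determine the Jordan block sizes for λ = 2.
Block sizes for λ = 2: [2, 2]

From the dimensions of kernels of powers, the number of Jordan blocks of size at least j is d_j − d_{j−1} where d_j = dim ker(N^j) (with d_0 = 0). Computing the differences gives [2, 2].
The number of blocks of size exactly k is (#blocks of size ≥ k) − (#blocks of size ≥ k + 1), so the partition is: 2 block(s) of size 2.
In nonincreasing order the block sizes are [2, 2].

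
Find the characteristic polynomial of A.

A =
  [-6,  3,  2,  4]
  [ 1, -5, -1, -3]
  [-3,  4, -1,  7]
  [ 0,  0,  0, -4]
x^4 + 16*x^3 + 96*x^2 + 256*x + 256

Expanding det(x·I − A) (e.g. by cofactor expansion or by noting that A is similar to its Jordan form J, which has the same characteristic polynomial as A) gives
  χ_A(x) = x^4 + 16*x^3 + 96*x^2 + 256*x + 256
which factors as (x + 4)^4. The eigenvalues (with algebraic multiplicities) are λ = -4 with multiplicity 4.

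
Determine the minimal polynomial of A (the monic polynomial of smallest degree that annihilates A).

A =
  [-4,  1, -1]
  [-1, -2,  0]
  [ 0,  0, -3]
x^3 + 9*x^2 + 27*x + 27

The characteristic polynomial is χ_A(x) = (x + 3)^3, so the eigenvalues are known. The minimal polynomial is
  m_A(x) = Π_λ (x − λ)^{k_λ}
where k_λ is the size of the *largest* Jordan block for λ (equivalently, the smallest k with (A − λI)^k v = 0 for every generalised eigenvector v of λ).

  λ = -3: largest Jordan block has size 3, contributing (x + 3)^3

So m_A(x) = (x + 3)^3 = x^3 + 9*x^2 + 27*x + 27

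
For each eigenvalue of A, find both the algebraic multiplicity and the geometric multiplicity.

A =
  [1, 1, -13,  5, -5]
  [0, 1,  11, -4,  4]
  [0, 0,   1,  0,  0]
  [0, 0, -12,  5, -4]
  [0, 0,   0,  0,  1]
λ = 1: alg = 4, geom = 2; λ = 5: alg = 1, geom = 1

Step 1 — factor the characteristic polynomial to read off the algebraic multiplicities:
  χ_A(x) = (x - 5)*(x - 1)^4

Step 2 — compute geometric multiplicities via the rank-nullity identity g(λ) = n − rank(A − λI):
  rank(A − (1)·I) = 3, so dim ker(A − (1)·I) = n − 3 = 2
  rank(A − (5)·I) = 4, so dim ker(A − (5)·I) = n − 4 = 1

Summary:
  λ = 1: algebraic multiplicity = 4, geometric multiplicity = 2
  λ = 5: algebraic multiplicity = 1, geometric multiplicity = 1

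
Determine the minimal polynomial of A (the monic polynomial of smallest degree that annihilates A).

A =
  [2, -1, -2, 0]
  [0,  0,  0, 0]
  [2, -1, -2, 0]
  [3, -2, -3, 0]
x^2

The characteristic polynomial is χ_A(x) = x^4, so the eigenvalues are known. The minimal polynomial is
  m_A(x) = Π_λ (x − λ)^{k_λ}
where k_λ is the size of the *largest* Jordan block for λ (equivalently, the smallest k with (A − λI)^k v = 0 for every generalised eigenvector v of λ).

  λ = 0: largest Jordan block has size 2, contributing (x − 0)^2

So m_A(x) = x^2 = x^2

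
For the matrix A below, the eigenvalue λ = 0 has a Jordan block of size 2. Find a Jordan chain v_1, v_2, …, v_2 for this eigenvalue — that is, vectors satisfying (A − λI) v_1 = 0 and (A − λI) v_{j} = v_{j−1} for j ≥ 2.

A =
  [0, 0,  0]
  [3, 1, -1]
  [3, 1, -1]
A Jordan chain for λ = 0 of length 2:
v_1 = (0, 3, 3)ᵀ
v_2 = (1, 0, 0)ᵀ

Let N = A − (0)·I. We want v_2 with N^2 v_2 = 0 but N^1 v_2 ≠ 0; then v_{j-1} := N · v_j for j = 2, …, 2.

Pick v_2 = (1, 0, 0)ᵀ.
Then v_1 = N · v_2 = (0, 3, 3)ᵀ.

Sanity check: (A − (0)·I) v_1 = (0, 0, 0)ᵀ = 0. ✓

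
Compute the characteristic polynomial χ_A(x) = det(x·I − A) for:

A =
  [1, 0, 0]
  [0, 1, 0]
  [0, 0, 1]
x^3 - 3*x^2 + 3*x - 1

Expanding det(x·I − A) (e.g. by cofactor expansion or by noting that A is similar to its Jordan form J, which has the same characteristic polynomial as A) gives
  χ_A(x) = x^3 - 3*x^2 + 3*x - 1
which factors as (x - 1)^3. The eigenvalues (with algebraic multiplicities) are λ = 1 with multiplicity 3.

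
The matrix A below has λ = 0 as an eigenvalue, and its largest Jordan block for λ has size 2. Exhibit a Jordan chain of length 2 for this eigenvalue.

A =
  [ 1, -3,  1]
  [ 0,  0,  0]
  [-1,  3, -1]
A Jordan chain for λ = 0 of length 2:
v_1 = (1, 0, -1)ᵀ
v_2 = (1, 0, 0)ᵀ

Let N = A − (0)·I. We want v_2 with N^2 v_2 = 0 but N^1 v_2 ≠ 0; then v_{j-1} := N · v_j for j = 2, …, 2.

Pick v_2 = (1, 0, 0)ᵀ.
Then v_1 = N · v_2 = (1, 0, -1)ᵀ.

Sanity check: (A − (0)·I) v_1 = (0, 0, 0)ᵀ = 0. ✓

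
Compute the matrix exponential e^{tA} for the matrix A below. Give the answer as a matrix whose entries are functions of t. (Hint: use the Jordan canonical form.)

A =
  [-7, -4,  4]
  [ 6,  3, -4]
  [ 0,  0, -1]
e^{tA} =
  [-2*exp(-t) + 3*exp(-3*t), -2*exp(-t) + 2*exp(-3*t), 2*exp(-t) - 2*exp(-3*t)]
  [3*exp(-t) - 3*exp(-3*t), 3*exp(-t) - 2*exp(-3*t), -2*exp(-t) + 2*exp(-3*t)]
  [0, 0, exp(-t)]

Strategy: write A = P · J · P⁻¹ where J is a Jordan canonical form, so e^{tA} = P · e^{tJ} · P⁻¹, and e^{tJ} can be computed block-by-block.

A has Jordan form
J =
  [-3,  0,  0]
  [ 0, -1,  0]
  [ 0,  0, -1]
(up to reordering of blocks).

Per-block formulas:
  For a 1×1 block at λ = -1: exp(t · [-1]) = [e^(-1t)].
  For a 1×1 block at λ = -3: exp(t · [-3]) = [e^(-3t)].

After assembling e^{tJ} and conjugating by P, we get:

e^{tA} =
  [-2*exp(-t) + 3*exp(-3*t), -2*exp(-t) + 2*exp(-3*t), 2*exp(-t) - 2*exp(-3*t)]
  [3*exp(-t) - 3*exp(-3*t), 3*exp(-t) - 2*exp(-3*t), -2*exp(-t) + 2*exp(-3*t)]
  [0, 0, exp(-t)]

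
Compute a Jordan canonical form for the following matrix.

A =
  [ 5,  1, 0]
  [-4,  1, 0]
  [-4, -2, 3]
J_2(3) ⊕ J_1(3)

The characteristic polynomial is
  det(x·I − A) = x^3 - 9*x^2 + 27*x - 27 = (x - 3)^3

Eigenvalues and multiplicities (the geometric multiplicity of λ is n − rank(A − λI), which equals the number of Jordan blocks for λ):
  λ = 3: algebraic multiplicity = 3, geometric multiplicity = 2

Determining the block sizes for each eigenvalue:
  λ = 3: 2 blocks summing to 3 forces exactly one block of size 2 and the rest size 1 → block sizes [2, 1]

Assembling the blocks gives a Jordan form
J =
  [3, 1, 0]
  [0, 3, 0]
  [0, 0, 3]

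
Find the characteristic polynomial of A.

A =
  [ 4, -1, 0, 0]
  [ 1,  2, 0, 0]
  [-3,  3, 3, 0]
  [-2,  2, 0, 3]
x^4 - 12*x^3 + 54*x^2 - 108*x + 81

Expanding det(x·I − A) (e.g. by cofactor expansion or by noting that A is similar to its Jordan form J, which has the same characteristic polynomial as A) gives
  χ_A(x) = x^4 - 12*x^3 + 54*x^2 - 108*x + 81
which factors as (x - 3)^4. The eigenvalues (with algebraic multiplicities) are λ = 3 with multiplicity 4.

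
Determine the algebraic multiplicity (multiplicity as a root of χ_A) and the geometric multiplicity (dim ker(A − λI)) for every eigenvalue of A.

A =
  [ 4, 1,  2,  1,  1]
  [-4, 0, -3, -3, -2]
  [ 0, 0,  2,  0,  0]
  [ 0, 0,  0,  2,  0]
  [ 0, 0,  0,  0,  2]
λ = 2: alg = 5, geom = 3

Step 1 — factor the characteristic polynomial to read off the algebraic multiplicities:
  χ_A(x) = (x - 2)^5

Step 2 — compute geometric multiplicities via the rank-nullity identity g(λ) = n − rank(A − λI):
  rank(A − (2)·I) = 2, so dim ker(A − (2)·I) = n − 2 = 3

Summary:
  λ = 2: algebraic multiplicity = 5, geometric multiplicity = 3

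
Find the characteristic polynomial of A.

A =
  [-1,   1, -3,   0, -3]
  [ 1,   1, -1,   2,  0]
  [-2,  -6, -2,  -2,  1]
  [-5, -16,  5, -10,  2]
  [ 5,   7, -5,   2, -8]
x^5 + 20*x^4 + 160*x^3 + 640*x^2 + 1280*x + 1024

Expanding det(x·I − A) (e.g. by cofactor expansion or by noting that A is similar to its Jordan form J, which has the same characteristic polynomial as A) gives
  χ_A(x) = x^5 + 20*x^4 + 160*x^3 + 640*x^2 + 1280*x + 1024
which factors as (x + 4)^5. The eigenvalues (with algebraic multiplicities) are λ = -4 with multiplicity 5.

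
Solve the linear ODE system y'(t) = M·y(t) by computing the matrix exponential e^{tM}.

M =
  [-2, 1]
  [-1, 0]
e^{tM} =
  [-t*exp(-t) + exp(-t), t*exp(-t)]
  [-t*exp(-t), t*exp(-t) + exp(-t)]

Strategy: write M = P · J · P⁻¹ where J is a Jordan canonical form, so e^{tM} = P · e^{tJ} · P⁻¹, and e^{tJ} can be computed block-by-block.

M has Jordan form
J =
  [-1,  1]
  [ 0, -1]
(up to reordering of blocks).

Per-block formulas:
  For a 2×2 Jordan block J_2(-1): exp(t · J_2(-1)) = e^(-1t)·(I + t·N), where N is the 2×2 nilpotent shift.

After assembling e^{tJ} and conjugating by P, we get:

e^{tM} =
  [-t*exp(-t) + exp(-t), t*exp(-t)]
  [-t*exp(-t), t*exp(-t) + exp(-t)]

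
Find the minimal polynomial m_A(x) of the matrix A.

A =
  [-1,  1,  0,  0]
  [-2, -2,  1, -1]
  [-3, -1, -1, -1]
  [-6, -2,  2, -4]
x^3 + 6*x^2 + 12*x + 8

The characteristic polynomial is χ_A(x) = (x + 2)^4, so the eigenvalues are known. The minimal polynomial is
  m_A(x) = Π_λ (x − λ)^{k_λ}
where k_λ is the size of the *largest* Jordan block for λ (equivalently, the smallest k with (A − λI)^k v = 0 for every generalised eigenvector v of λ).

  λ = -2: largest Jordan block has size 3, contributing (x + 2)^3

So m_A(x) = (x + 2)^3 = x^3 + 6*x^2 + 12*x + 8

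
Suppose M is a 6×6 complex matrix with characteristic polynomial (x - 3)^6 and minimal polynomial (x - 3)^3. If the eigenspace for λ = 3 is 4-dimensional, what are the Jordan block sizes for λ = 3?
Block sizes for λ = 3: [3, 1, 1, 1]

Step 1 — from the characteristic polynomial, algebraic multiplicity of λ = 3 is 6. From dim ker(M − (3)·I) = 4, there are exactly 4 Jordan blocks for λ = 3.
Step 2 — from the minimal polynomial, the factor (x − 3)^3 tells us the largest block for λ = 3 has size 3.
Step 3 — with total size 6, 4 blocks, and largest block 3, the block sizes (in nonincreasing order) are [3, 1, 1, 1].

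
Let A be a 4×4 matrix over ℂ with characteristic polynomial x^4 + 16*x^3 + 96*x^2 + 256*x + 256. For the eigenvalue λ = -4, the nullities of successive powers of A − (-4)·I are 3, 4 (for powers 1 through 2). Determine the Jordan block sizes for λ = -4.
Block sizes for λ = -4: [2, 1, 1]

From the dimensions of kernels of powers, the number of Jordan blocks of size at least j is d_j − d_{j−1} where d_j = dim ker(N^j) (with d_0 = 0). Computing the differences gives [3, 1].
The number of blocks of size exactly k is (#blocks of size ≥ k) − (#blocks of size ≥ k + 1), so the partition is: 2 block(s) of size 1, 1 block(s) of size 2.
In nonincreasing order the block sizes are [2, 1, 1].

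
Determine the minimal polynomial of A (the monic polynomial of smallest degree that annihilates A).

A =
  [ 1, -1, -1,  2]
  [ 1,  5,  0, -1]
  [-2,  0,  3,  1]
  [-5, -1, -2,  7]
x^3 - 12*x^2 + 48*x - 64

The characteristic polynomial is χ_A(x) = (x - 4)^4, so the eigenvalues are known. The minimal polynomial is
  m_A(x) = Π_λ (x − λ)^{k_λ}
where k_λ is the size of the *largest* Jordan block for λ (equivalently, the smallest k with (A − λI)^k v = 0 for every generalised eigenvector v of λ).

  λ = 4: largest Jordan block has size 3, contributing (x − 4)^3

So m_A(x) = (x - 4)^3 = x^3 - 12*x^2 + 48*x - 64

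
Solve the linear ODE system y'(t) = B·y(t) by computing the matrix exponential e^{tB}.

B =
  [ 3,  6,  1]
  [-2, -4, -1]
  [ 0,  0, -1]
e^{tB} =
  [4 - 3*exp(-t), 6 - 6*exp(-t), 3*t*exp(-t) - 2 + 2*exp(-t)]
  [-2 + 2*exp(-t), -3 + 4*exp(-t), -2*t*exp(-t) + 1 - exp(-t)]
  [0, 0, exp(-t)]

Strategy: write B = P · J · P⁻¹ where J is a Jordan canonical form, so e^{tB} = P · e^{tJ} · P⁻¹, and e^{tJ} can be computed block-by-block.

B has Jordan form
J =
  [-1,  1, 0]
  [ 0, -1, 0]
  [ 0,  0, 0]
(up to reordering of blocks).

Per-block formulas:
  For a 1×1 block at λ = 0: exp(t · [0]) = [e^(0t)].
  For a 2×2 Jordan block J_2(-1): exp(t · J_2(-1)) = e^(-1t)·(I + t·N), where N is the 2×2 nilpotent shift.

After assembling e^{tJ} and conjugating by P, we get:

e^{tB} =
  [4 - 3*exp(-t), 6 - 6*exp(-t), 3*t*exp(-t) - 2 + 2*exp(-t)]
  [-2 + 2*exp(-t), -3 + 4*exp(-t), -2*t*exp(-t) + 1 - exp(-t)]
  [0, 0, exp(-t)]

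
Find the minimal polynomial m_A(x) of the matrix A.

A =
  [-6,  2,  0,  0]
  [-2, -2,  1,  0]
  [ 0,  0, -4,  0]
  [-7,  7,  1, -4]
x^3 + 12*x^2 + 48*x + 64

The characteristic polynomial is χ_A(x) = (x + 4)^4, so the eigenvalues are known. The minimal polynomial is
  m_A(x) = Π_λ (x − λ)^{k_λ}
where k_λ is the size of the *largest* Jordan block for λ (equivalently, the smallest k with (A − λI)^k v = 0 for every generalised eigenvector v of λ).

  λ = -4: largest Jordan block has size 3, contributing (x + 4)^3

So m_A(x) = (x + 4)^3 = x^3 + 12*x^2 + 48*x + 64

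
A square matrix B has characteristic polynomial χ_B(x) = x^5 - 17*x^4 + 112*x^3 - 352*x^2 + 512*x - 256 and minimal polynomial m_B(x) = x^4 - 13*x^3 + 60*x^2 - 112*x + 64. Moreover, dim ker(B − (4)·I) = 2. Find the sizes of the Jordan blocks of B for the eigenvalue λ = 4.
Block sizes for λ = 4: [3, 1]

Step 1 — from the characteristic polynomial, algebraic multiplicity of λ = 4 is 4. From dim ker(B − (4)·I) = 2, there are exactly 2 Jordan blocks for λ = 4.
Step 2 — from the minimal polynomial, the factor (x − 4)^3 tells us the largest block for λ = 4 has size 3.
Step 3 — with total size 4, 2 blocks, and largest block 3, the block sizes (in nonincreasing order) are [3, 1].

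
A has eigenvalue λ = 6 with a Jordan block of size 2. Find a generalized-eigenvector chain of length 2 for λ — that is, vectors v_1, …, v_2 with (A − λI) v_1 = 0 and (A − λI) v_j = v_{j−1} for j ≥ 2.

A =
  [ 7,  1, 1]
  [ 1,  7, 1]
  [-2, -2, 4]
A Jordan chain for λ = 6 of length 2:
v_1 = (1, 1, -2)ᵀ
v_2 = (1, 0, 0)ᵀ

Let N = A − (6)·I. We want v_2 with N^2 v_2 = 0 but N^1 v_2 ≠ 0; then v_{j-1} := N · v_j for j = 2, …, 2.

Pick v_2 = (1, 0, 0)ᵀ.
Then v_1 = N · v_2 = (1, 1, -2)ᵀ.

Sanity check: (A − (6)·I) v_1 = (0, 0, 0)ᵀ = 0. ✓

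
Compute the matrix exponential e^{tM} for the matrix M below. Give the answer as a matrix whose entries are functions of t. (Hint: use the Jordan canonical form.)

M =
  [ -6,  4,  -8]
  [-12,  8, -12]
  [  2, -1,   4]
e^{tM} =
  [-8*t*exp(2*t) + exp(2*t), 4*t*exp(2*t), -8*t*exp(2*t)]
  [-12*t*exp(2*t), 6*t*exp(2*t) + exp(2*t), -12*t*exp(2*t)]
  [2*t*exp(2*t), -t*exp(2*t), 2*t*exp(2*t) + exp(2*t)]

Strategy: write M = P · J · P⁻¹ where J is a Jordan canonical form, so e^{tM} = P · e^{tJ} · P⁻¹, and e^{tJ} can be computed block-by-block.

M has Jordan form
J =
  [2, 1, 0]
  [0, 2, 0]
  [0, 0, 2]
(up to reordering of blocks).

Per-block formulas:
  For a 2×2 Jordan block J_2(2): exp(t · J_2(2)) = e^(2t)·(I + t·N), where N is the 2×2 nilpotent shift.
  For a 1×1 block at λ = 2: exp(t · [2]) = [e^(2t)].

After assembling e^{tJ} and conjugating by P, we get:

e^{tM} =
  [-8*t*exp(2*t) + exp(2*t), 4*t*exp(2*t), -8*t*exp(2*t)]
  [-12*t*exp(2*t), 6*t*exp(2*t) + exp(2*t), -12*t*exp(2*t)]
  [2*t*exp(2*t), -t*exp(2*t), 2*t*exp(2*t) + exp(2*t)]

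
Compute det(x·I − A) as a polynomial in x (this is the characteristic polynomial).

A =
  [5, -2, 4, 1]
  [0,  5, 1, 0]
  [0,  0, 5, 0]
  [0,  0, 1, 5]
x^4 - 20*x^3 + 150*x^2 - 500*x + 625

Expanding det(x·I − A) (e.g. by cofactor expansion or by noting that A is similar to its Jordan form J, which has the same characteristic polynomial as A) gives
  χ_A(x) = x^4 - 20*x^3 + 150*x^2 - 500*x + 625
which factors as (x - 5)^4. The eigenvalues (with algebraic multiplicities) are λ = 5 with multiplicity 4.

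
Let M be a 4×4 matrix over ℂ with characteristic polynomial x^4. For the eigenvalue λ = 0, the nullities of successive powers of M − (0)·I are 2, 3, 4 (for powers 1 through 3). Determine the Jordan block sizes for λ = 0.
Block sizes for λ = 0: [3, 1]

From the dimensions of kernels of powers, the number of Jordan blocks of size at least j is d_j − d_{j−1} where d_j = dim ker(N^j) (with d_0 = 0). Computing the differences gives [2, 1, 1].
The number of blocks of size exactly k is (#blocks of size ≥ k) − (#blocks of size ≥ k + 1), so the partition is: 1 block(s) of size 1, 1 block(s) of size 3.
In nonincreasing order the block sizes are [3, 1].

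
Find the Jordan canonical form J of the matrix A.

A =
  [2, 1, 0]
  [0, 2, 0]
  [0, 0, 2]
J_2(2) ⊕ J_1(2)

The characteristic polynomial is
  det(x·I − A) = x^3 - 6*x^2 + 12*x - 8 = (x - 2)^3

Eigenvalues and multiplicities (the geometric multiplicity of λ is n − rank(A − λI), which equals the number of Jordan blocks for λ):
  λ = 2: algebraic multiplicity = 3, geometric multiplicity = 2

Determining the block sizes for each eigenvalue:
  λ = 2: 2 blocks summing to 3 forces exactly one block of size 2 and the rest size 1 → block sizes [2, 1]

Assembling the blocks gives a Jordan form
J =
  [2, 1, 0]
  [0, 2, 0]
  [0, 0, 2]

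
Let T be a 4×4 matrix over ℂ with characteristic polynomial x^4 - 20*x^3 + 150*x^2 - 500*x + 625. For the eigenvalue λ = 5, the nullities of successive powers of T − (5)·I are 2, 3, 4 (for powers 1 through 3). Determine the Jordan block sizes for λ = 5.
Block sizes for λ = 5: [3, 1]

From the dimensions of kernels of powers, the number of Jordan blocks of size at least j is d_j − d_{j−1} where d_j = dim ker(N^j) (with d_0 = 0). Computing the differences gives [2, 1, 1].
The number of blocks of size exactly k is (#blocks of size ≥ k) − (#blocks of size ≥ k + 1), so the partition is: 1 block(s) of size 1, 1 block(s) of size 3.
In nonincreasing order the block sizes are [3, 1].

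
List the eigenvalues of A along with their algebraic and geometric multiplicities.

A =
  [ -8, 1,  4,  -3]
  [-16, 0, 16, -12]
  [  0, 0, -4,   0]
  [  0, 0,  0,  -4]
λ = -4: alg = 4, geom = 3

Step 1 — factor the characteristic polynomial to read off the algebraic multiplicities:
  χ_A(x) = (x + 4)^4

Step 2 — compute geometric multiplicities via the rank-nullity identity g(λ) = n − rank(A − λI):
  rank(A − (-4)·I) = 1, so dim ker(A − (-4)·I) = n − 1 = 3

Summary:
  λ = -4: algebraic multiplicity = 4, geometric multiplicity = 3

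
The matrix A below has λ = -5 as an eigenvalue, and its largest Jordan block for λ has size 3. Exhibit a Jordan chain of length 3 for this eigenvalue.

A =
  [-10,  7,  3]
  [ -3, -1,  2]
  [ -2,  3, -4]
A Jordan chain for λ = -5 of length 3:
v_1 = (-2, -1, -1)ᵀ
v_2 = (-5, -3, -2)ᵀ
v_3 = (1, 0, 0)ᵀ

Let N = A − (-5)·I. We want v_3 with N^3 v_3 = 0 but N^2 v_3 ≠ 0; then v_{j-1} := N · v_j for j = 3, …, 2.

Pick v_3 = (1, 0, 0)ᵀ.
Then v_2 = N · v_3 = (-5, -3, -2)ᵀ.
Then v_1 = N · v_2 = (-2, -1, -1)ᵀ.

Sanity check: (A − (-5)·I) v_1 = (0, 0, 0)ᵀ = 0. ✓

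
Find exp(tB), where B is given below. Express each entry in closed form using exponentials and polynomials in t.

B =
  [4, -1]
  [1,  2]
e^{tB} =
  [t*exp(3*t) + exp(3*t), -t*exp(3*t)]
  [t*exp(3*t), -t*exp(3*t) + exp(3*t)]

Strategy: write B = P · J · P⁻¹ where J is a Jordan canonical form, so e^{tB} = P · e^{tJ} · P⁻¹, and e^{tJ} can be computed block-by-block.

B has Jordan form
J =
  [3, 1]
  [0, 3]
(up to reordering of blocks).

Per-block formulas:
  For a 2×2 Jordan block J_2(3): exp(t · J_2(3)) = e^(3t)·(I + t·N), where N is the 2×2 nilpotent shift.

After assembling e^{tJ} and conjugating by P, we get:

e^{tB} =
  [t*exp(3*t) + exp(3*t), -t*exp(3*t)]
  [t*exp(3*t), -t*exp(3*t) + exp(3*t)]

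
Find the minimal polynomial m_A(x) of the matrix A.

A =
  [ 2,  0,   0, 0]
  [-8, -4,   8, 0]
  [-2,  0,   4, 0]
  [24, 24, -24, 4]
x^3 - 2*x^2 - 16*x + 32

The characteristic polynomial is χ_A(x) = (x - 4)^2*(x - 2)*(x + 4), so the eigenvalues are known. The minimal polynomial is
  m_A(x) = Π_λ (x − λ)^{k_λ}
where k_λ is the size of the *largest* Jordan block for λ (equivalently, the smallest k with (A − λI)^k v = 0 for every generalised eigenvector v of λ).

  λ = -4: largest Jordan block has size 1, contributing (x + 4)
  λ = 2: largest Jordan block has size 1, contributing (x − 2)
  λ = 4: largest Jordan block has size 1, contributing (x − 4)

So m_A(x) = (x - 4)*(x - 2)*(x + 4) = x^3 - 2*x^2 - 16*x + 32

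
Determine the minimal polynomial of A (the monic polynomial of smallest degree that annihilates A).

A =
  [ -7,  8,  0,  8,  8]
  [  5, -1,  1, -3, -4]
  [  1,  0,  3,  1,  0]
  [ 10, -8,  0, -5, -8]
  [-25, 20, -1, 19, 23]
x^4 - 10*x^3 + 36*x^2 - 54*x + 27

The characteristic polynomial is χ_A(x) = (x - 3)^4*(x - 1), so the eigenvalues are known. The minimal polynomial is
  m_A(x) = Π_λ (x − λ)^{k_λ}
where k_λ is the size of the *largest* Jordan block for λ (equivalently, the smallest k with (A − λI)^k v = 0 for every generalised eigenvector v of λ).

  λ = 1: largest Jordan block has size 1, contributing (x − 1)
  λ = 3: largest Jordan block has size 3, contributing (x − 3)^3

So m_A(x) = (x - 3)^3*(x - 1) = x^4 - 10*x^3 + 36*x^2 - 54*x + 27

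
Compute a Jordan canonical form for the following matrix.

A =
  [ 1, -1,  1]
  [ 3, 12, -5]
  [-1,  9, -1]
J_3(4)

The characteristic polynomial is
  det(x·I − A) = x^3 - 12*x^2 + 48*x - 64 = (x - 4)^3

Eigenvalues and multiplicities (the geometric multiplicity of λ is n − rank(A − λI), which equals the number of Jordan blocks for λ):
  λ = 4: algebraic multiplicity = 3, geometric multiplicity = 1

Determining the block sizes for each eigenvalue:
  λ = 4: one block (gm = 1), so the single block has size am = 3 → block sizes [3]

Assembling the blocks gives a Jordan form
J =
  [4, 1, 0]
  [0, 4, 1]
  [0, 0, 4]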